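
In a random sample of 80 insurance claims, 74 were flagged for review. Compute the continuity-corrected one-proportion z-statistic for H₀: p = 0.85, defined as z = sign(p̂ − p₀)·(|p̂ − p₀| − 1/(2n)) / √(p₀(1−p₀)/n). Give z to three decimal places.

p̂ = 74/80 = 0.92500. p̂ − p₀ = 0.075000.
1/(2n) = 0.006250.
Corrected numerator: |0.075000| − 0.006250 = 0.068750.
Null standard error: √(0.85·0.15/80) = √0.001593750 = 0.039922.
z = (+)0.068750/0.039922 = 1.722.

z = 1.722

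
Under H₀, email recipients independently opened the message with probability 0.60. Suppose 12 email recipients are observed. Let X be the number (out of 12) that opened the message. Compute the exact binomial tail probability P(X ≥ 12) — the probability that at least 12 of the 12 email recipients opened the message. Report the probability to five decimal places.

X is binomial with n = 12 and p = 0.60.
P(X ≥ 12) = C(12,12)·0.60^12·0.40^0.
= 0.002177 = 0.00218.

P = 0.00218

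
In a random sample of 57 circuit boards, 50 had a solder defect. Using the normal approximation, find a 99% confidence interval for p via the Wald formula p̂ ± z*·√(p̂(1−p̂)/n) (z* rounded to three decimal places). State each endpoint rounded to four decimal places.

(0.7652, 0.9892)

p̂ = 50/57 = 0.87719.
SE(p̂) = √(0.87719·0.12281/57) = 0.043473.
For 99% confidence, z* = 2.576.
Margin = 2.576·0.043473 = 0.11199.
Interval: 0.87719 ± 0.11199 → (0.7652, 0.9892).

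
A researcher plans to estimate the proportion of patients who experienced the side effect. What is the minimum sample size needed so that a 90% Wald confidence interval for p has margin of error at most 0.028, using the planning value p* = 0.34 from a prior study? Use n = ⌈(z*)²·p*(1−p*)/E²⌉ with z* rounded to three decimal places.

n = 775

For 90% confidence, z* = 1.645.
p*(1−p*) = 0.2244.
(z*)²·p*(1−p*)/E² = 2.706025·0.2244/0.000784 = 774.531.
⌈774.531⌉ = 775.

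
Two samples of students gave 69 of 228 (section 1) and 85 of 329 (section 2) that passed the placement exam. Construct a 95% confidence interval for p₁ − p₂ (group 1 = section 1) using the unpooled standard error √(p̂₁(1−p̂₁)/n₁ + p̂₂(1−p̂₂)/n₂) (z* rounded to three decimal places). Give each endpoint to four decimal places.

(-0.0318, 0.1204)

p̂₁ = 0.30263, p̂₂ = 0.25836, so the observed difference is 0.04427.
Unpooled SE = √(p̂₁(1−p̂₁)/n₁ + p̂₂(1−p̂₂)/n₂) = √(0.000925639 + 0.000582400) = 0.038833.
z* = 1.960 at the 95% level. Margin = 1.960·0.038833 = 0.07611.
CI: 0.04427 ± 0.07611 = (-0.0318, 0.1204).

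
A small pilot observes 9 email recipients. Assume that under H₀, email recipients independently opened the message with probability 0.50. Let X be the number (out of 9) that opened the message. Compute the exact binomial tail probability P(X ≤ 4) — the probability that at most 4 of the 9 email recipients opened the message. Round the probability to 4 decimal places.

X ~ Binomial(n=9, p=0.50).
P(X ≤ 4) = Σ_{j=0}^{4} C(9,j)·0.50^j·0.50^{9−j}.
= 0.001953 + 0.017578 + 0.070312 + 0.164062 + 0.246094 = 0.5000.

P = 0.5000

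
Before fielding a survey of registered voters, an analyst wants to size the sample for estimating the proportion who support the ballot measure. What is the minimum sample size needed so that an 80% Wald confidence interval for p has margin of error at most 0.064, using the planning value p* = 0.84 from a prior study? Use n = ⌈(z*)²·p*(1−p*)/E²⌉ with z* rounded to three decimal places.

For 80% confidence, z* = 1.282.
p*(1−p*) = 0.1344.
Required n before rounding: 1.643524 × 0.1344 / 0.064² = 53.928.
⌈53.928⌉ = 54.

n = 54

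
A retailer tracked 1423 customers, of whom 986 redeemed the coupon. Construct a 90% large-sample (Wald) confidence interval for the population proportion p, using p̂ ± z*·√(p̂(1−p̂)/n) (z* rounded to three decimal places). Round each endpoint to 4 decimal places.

Sample proportion p̂ = 986/1423 = 0.69290.
Standard error of p̂: √(0.212789/1423) = √0.000149535 = 0.012228.
For 90% confidence, z* = 1.645.
Margin = 1.645·0.012228 = 0.02012.
So the interval runs from 0.6728 to 0.7130.

(0.6728, 0.7130)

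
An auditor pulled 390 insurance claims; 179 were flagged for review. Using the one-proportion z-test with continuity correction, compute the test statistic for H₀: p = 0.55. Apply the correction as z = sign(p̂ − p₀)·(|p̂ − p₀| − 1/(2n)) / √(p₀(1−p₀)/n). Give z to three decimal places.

z = -3.562

Sample proportion p̂ = 179/390 = 0.45897. p̂ − p₀ = -0.091026.
Continuity correction 1/(2n) = 1/780 = 0.001282.
Corrected numerator: |-0.091026| − 0.001282 = 0.089744.
Null standard error: √(0.55·0.45/390) = √0.000634615 = 0.025192.
z = (−)0.089744/0.025192 = -3.562.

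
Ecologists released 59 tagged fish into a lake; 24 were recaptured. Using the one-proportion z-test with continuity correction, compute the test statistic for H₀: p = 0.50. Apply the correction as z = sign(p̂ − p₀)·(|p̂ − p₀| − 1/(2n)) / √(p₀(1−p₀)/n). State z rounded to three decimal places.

z = -1.302

With x = 24 successes in n = 59, p̂ = 0.40678. p̂ − p₀ = -0.093220.
1/(2n) = 0.008475.
Corrected numerator: |-0.093220| − 0.008475 = 0.084745.
SE₀ = √(0.50·0.50/59) = 0.065094.
z = −0.084745/0.065094 = -1.302.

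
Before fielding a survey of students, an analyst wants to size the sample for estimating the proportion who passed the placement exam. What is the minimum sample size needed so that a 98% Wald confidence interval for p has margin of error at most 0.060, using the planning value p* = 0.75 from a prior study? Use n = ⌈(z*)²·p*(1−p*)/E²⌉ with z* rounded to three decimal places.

n = 282

For 98% confidence, z* = 2.326.
p*(1−p*) = 0.75·0.25 = 0.1875.
(z*)²·p*(1−p*)/E² = 5.410276·0.1875/0.003600 = 281.785.
Rounding up, n = 282.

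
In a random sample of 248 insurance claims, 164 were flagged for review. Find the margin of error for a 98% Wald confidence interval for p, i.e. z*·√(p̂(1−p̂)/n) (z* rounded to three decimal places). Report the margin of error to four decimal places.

ME = 0.0699

With x = 164 successes in n = 248, p̂ = 0.66129.
SE(p̂) = √(0.66129·0.33871/248) = 0.030053.
For 98% confidence, z* = 2.326.
So ME = 0.0699.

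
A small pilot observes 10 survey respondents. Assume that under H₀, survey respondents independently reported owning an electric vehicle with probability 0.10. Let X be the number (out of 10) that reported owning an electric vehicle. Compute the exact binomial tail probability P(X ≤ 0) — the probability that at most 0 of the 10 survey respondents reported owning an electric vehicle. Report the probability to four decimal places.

X is binomial with n = 10 and p = 0.10.
P(X ≤ 0) = C(10,0)·0.10^0·0.90^10.
= 0.348678 = 0.3487.

P = 0.3487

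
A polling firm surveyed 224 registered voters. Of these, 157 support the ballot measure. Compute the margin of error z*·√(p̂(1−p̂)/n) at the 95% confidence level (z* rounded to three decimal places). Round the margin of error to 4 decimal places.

The sample proportion is 157/224 = 0.70089.
SE = √(p̂(1−p̂)/n) = √(0.209642/224) = 0.030593.
The 95% critical value is z* = 1.960.
So ME = 0.0600.

ME = 0.0600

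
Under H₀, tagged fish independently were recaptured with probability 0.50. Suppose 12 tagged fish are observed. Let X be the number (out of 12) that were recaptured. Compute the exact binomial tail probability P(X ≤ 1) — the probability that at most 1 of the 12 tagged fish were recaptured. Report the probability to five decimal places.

X ~ Binomial(n=12, p=0.50).
P(X ≤ 1) = C(12,0)·0.50^0·0.50^12 + C(12,1)·0.50^1·0.50^11.
= 0.000244 + 0.002930 = 0.00317.

P = 0.00317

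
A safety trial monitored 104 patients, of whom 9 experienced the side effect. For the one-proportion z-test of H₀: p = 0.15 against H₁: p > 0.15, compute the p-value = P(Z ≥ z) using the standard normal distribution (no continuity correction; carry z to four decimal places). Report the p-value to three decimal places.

With x = 9 successes in n = 104, p̂ = 0.08654.
SE₀ = √(0.15·0.85/104) = 0.035014.
Test statistic (full precision, shown to 4 dp): z = (9/104 − 0.15)/SE₀ ≈ -1.8125.
From the standard normal, P(Z ≥ z) = 0.965.

p-value = 0.965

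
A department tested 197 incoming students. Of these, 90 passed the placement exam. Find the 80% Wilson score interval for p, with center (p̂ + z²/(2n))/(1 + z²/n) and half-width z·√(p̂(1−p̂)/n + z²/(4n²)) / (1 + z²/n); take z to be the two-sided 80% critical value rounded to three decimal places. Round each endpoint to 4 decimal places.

(0.4119, 0.5025)

p̂ = 90/197 = 0.45685; z = 1.282, so z² = 1.643524.
Denominator 1 + z²/n = 1 + 1.643524/197 = 1.008343.
Adjusted center: (0.45685 + z²/(2n))/1.008343 = 0.45721.
Radicand: p̂(1−p̂)/n + z²/(4n²) = 0.001259585 + 0.000010587 = 0.001270172.
Half-width = z·√(radicand)/denom = 1.282·0.035639/1.008343 = 0.04531.
So the interval runs from 0.4119 to 0.5025.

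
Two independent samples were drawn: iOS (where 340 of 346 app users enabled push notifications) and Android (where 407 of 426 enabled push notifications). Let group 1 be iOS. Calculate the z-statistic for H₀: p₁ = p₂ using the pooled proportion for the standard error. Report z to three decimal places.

z = 2.128

p̂₁ = 340/346 = 0.98266, p̂₂ = 407/426 = 0.95540.
Pooling: p̂ = 747/772 = 0.96762.
SE = √[p̂(1−p̂)(1/n₁+1/n₂)] = √[0.96762·0.03238·(1/346+1/426)] ≈ 0.012811.
z = 0.02726/0.012811 = 2.128.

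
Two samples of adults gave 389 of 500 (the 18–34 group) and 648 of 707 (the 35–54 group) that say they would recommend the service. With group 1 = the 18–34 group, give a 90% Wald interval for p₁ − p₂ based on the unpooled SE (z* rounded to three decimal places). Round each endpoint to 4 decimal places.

p̂₁ = 0.77800, p̂₂ = 0.91655, so the observed difference is -0.13855.
SE = √(0.000345432 + 0.000108185) = √0.000453617 = 0.021298.
z* = 1.645 at the 90% level. Margin of error = 0.03504.
CI: -0.13855 ± 0.03504 = (-0.1736, -0.1035).

(-0.1736, -0.1035)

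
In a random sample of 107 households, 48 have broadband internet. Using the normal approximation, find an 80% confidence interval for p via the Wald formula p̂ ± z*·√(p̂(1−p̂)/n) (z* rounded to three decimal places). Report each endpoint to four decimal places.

p̂ = 48/107 = 0.44860.
SE = √(p̂(1−p̂)/n) = √(0.247358/107) = 0.048081.
For 80% confidence, z* = 1.282.
Margin = 1.282·0.048081 = 0.06164.
Interval: 0.44860 ± 0.06164 → (0.3870, 0.5102).

(0.3870, 0.5102)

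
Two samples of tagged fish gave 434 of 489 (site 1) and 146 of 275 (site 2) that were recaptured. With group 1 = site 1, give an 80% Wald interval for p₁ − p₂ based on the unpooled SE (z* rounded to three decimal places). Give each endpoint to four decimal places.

(0.3139, 0.3993)

p̂₁ = 434/489 = 0.88753, p̂₂ = 146/275 = 0.53091; p̂₁ − p̂₂ = 0.35662.
Unpooled SE = √(p̂₁(1−p̂₁)/n₁ + p̂₂(1−p̂₂)/n₂) = √(0.000204139 + 0.000905617) = 0.033313.
z* = 1.282 at the 80% level. Margin of error = 0.04271.
Interval: 0.35662 ± 0.04271 → (0.3139, 0.3993).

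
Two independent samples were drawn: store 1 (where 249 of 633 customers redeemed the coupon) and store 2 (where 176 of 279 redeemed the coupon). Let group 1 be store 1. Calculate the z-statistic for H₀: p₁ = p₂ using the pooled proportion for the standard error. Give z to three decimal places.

Sample proportions: p̂₁ = 249/633 = 0.39336 and p̂₂ = 176/279 = 0.63082.
Pooling: p̂ = 425/912 = 0.46601.
Pooled SE = √[0.2488446·0.00516401] ≈ 0.035847.
z = (p̂₁ − p̂₂)/SE = (0.39336 − 0.63082)/0.035847 = -0.23746/0.035847 = -6.624.

z = -6.624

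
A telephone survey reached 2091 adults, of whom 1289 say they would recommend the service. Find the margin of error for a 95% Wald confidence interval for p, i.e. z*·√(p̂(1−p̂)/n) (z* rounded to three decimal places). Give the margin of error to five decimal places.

ME = 0.02084

p̂ = 1289/2091 = 0.61645.
SE(p̂) = √(0.61645·0.38355/2091) = 0.010634.
z* = 1.960 at the 95% level.
Margin of error = z*·SE = 1.960 × 0.010634 = 0.02084.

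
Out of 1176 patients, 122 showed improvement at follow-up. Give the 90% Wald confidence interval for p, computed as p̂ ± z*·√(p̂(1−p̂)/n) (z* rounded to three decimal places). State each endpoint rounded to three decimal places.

(0.089, 0.118)

With x = 122 successes in n = 1176, p̂ = 0.10374.
SE = √(p̂(1−p̂)/n) = √(0.092979/1176) = 0.008892.
z* = 1.645 at the 90% level.
Margin = 1.645·0.008892 = 0.01463.
So the interval runs from 0.089 to 0.118.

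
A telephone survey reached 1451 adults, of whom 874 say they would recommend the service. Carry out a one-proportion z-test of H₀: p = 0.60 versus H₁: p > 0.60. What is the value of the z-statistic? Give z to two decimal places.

p̂ = 874/1451 = 0.60234.
SE₀ = √(0.60·0.40/1451) = 0.012861.
z = (p̂ − p₀)/SE = (0.60234 − 0.60)/0.012861 = 0.18.

z = 0.18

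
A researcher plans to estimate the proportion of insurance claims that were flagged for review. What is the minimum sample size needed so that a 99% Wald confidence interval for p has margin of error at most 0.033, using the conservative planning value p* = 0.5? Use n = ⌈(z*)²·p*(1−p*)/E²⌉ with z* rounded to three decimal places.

For 99% confidence, z* = 2.576.
p*(1−p*) = 0.2500.
Required n before rounding: 6.635776 × 0.2500 / 0.033² = 1523.365.
⌈1523.365⌉ = 1524.

n = 1524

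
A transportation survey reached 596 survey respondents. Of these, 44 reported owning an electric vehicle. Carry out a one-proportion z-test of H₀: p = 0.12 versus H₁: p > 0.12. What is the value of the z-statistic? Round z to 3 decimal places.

z = -3.469

The sample proportion is 44/596 = 0.07383.
Null standard error: √(0.12·0.88/596) = √0.000177181 = 0.013311.
z = (p̂ − p₀)/SE = (0.07383 − 0.12)/0.013311 = -3.469.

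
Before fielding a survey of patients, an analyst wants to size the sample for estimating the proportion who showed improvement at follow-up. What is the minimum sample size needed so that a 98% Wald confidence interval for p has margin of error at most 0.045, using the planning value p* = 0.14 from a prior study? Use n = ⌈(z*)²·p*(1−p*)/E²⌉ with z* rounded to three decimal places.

n = 322

For 98% confidence, z* = 2.326.
p*(1−p*) = 0.1204.
Required n before rounding: 5.410276 × 0.1204 / 0.045² = 321.678.
Rounding up, n = 322.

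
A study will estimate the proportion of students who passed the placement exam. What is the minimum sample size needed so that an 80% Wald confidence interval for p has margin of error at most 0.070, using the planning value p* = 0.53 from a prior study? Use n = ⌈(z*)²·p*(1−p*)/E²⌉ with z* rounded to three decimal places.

n = 84

z* = 1.282 at the 80% level.
p*(1−p*) = 0.53·0.47 = 0.2491.
Required n before rounding: 1.643524 × 0.2491 / 0.070² = 83.551.
Rounding up, n = 84.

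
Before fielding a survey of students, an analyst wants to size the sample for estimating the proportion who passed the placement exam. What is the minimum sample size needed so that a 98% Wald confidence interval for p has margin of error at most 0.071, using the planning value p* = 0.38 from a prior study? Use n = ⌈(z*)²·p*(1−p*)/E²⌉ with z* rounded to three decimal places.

n = 253

For 98% confidence, z* = 2.326.
p*(1−p*) = 0.2356.
Required n before rounding: 5.410276 × 0.2356 / 0.071² = 252.859.
Rounding up, n = 253.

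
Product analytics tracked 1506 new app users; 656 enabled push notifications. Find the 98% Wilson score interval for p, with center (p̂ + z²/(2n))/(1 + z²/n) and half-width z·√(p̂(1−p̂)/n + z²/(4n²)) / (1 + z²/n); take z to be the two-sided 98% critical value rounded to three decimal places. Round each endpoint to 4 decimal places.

(0.4062, 0.4655)

p̂ = 656/1506 = 0.43559; z = 2.326, so z² = 5.410276.
1 + z²/n = 1.003592.
Adjusted center: (0.43559 + z²/(2n))/1.003592 = 0.43582.
Radicand: p̂(1−p̂)/n + z²/(4n²) = 0.000163248 + 0.000000596 = 0.000163844.
Half-width = z·√(radicand)/denom = 2.326·0.012800/1.003592 = 0.02967.
CI: 0.43582 ± 0.02967 = (0.4062, 0.4655).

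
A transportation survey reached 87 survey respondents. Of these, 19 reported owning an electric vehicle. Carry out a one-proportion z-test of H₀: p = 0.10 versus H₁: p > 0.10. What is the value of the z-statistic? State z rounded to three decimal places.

z = 3.681

With x = 19 successes in n = 87, p̂ = 0.21839.
Null standard error: √(0.10·0.90/87) = √0.001034483 = 0.032163.
z = (p̂ − p₀)/SE = (0.21839 − 0.10)/0.032163 = 3.681.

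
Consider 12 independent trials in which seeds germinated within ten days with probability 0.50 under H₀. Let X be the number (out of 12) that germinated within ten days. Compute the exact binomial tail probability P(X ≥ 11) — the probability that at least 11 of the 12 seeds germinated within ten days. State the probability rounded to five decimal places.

X ~ Binomial(n=12, p=0.50).
P(X ≥ 11) = C(12,11)·0.50^11·0.50^1 + C(12,12)·0.50^12·0.50^0.
= 0.002930 + 0.000244 = 0.00317.

P = 0.00317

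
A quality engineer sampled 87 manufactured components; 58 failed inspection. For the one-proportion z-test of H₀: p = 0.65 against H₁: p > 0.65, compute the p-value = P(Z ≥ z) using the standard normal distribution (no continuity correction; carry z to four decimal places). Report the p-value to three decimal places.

p-value = 0.372

With x = 58 successes in n = 87, p̂ = 0.66667.
Null standard error: √(0.65·0.35/87) = √0.002614943 = 0.051137.
z = (p̂ − p₀)/SE = (58/87 − 0.65)/0.051137 ≈ 0.3259.
p-value = P(Z ≥ z) with z = 0.3259 → 0.372.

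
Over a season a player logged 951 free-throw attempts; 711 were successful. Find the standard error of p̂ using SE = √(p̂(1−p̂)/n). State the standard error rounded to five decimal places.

Sample proportion p̂ = 711/951 = 0.74763.
p̂(1−p̂) = 0.188679.
Dividing by n and taking the root: √0.000198401 = 0.01409.

SE = 0.01409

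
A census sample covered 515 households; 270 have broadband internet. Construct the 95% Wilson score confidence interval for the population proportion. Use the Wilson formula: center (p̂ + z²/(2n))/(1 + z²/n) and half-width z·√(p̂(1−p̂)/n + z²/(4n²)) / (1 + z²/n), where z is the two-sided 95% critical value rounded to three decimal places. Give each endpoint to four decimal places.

(0.4811, 0.5671)

Here p̂ = 270/515 = 0.52427 and z = 1.960 (z² = 3.841600).
Denominator 1 + z²/n = 1 + 3.841600/515 = 1.007459.
Adjusted center: (0.52427 + z²/(2n))/1.007459 = 0.52409.
Radicand: p̂(1−p̂)/n + z²/(4n²) = 0.000484293 + 0.000003621 = 0.000487914.
Half-width = z·√(radicand)/denom = 1.960·0.022089/1.007459 = 0.04297.
So the interval runs from 0.4811 to 0.5671.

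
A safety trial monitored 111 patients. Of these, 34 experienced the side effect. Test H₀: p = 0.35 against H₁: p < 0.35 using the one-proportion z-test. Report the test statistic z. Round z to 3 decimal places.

z = -0.965

p̂ = 34/111 = 0.30631.
SE₀ = √(0.35·0.65/111) = 0.045272.
Test statistic: z = -0.04369/0.045272 = -0.965.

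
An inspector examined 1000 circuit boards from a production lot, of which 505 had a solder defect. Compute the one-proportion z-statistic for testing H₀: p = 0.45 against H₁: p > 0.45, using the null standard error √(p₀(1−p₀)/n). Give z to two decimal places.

z = 3.50

With x = 505 successes in n = 1000, p̂ = 0.50500.
Null standard error: √(0.45·0.55/1000) = √0.000247500 = 0.015732.
z = (p̂ − p₀)/SE = (0.50500 − 0.45)/0.015732 = 3.50.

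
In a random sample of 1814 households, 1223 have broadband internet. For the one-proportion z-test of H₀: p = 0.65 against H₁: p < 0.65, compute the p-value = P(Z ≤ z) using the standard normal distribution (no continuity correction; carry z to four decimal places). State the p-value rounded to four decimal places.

Sample proportion p̂ = 1223/1814 = 0.67420.
Null standard error: √(0.65·0.35/1814) = √0.000125413 = 0.011199.
Test statistic (full precision, shown to 4 dp): z = (1223/1814 − 0.65)/SE₀ ≈ 2.1610.
From the standard normal, P(Z ≤ z) = 0.9847.

p-value = 0.9847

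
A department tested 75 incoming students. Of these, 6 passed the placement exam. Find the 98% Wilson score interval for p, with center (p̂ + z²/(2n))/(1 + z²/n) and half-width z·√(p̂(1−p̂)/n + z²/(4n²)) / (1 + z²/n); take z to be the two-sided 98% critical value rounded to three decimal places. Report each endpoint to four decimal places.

(0.0324, 0.1841)

p̂ = 6/75 = 0.08000; z = 2.326, so z² = 5.410276.
Denominator 1 + z²/n = 1 + 5.410276/75 = 1.072137.
Adjusted center: (0.08000 + z²/(2n))/1.072137 = 0.10826.
Radicand: p̂(1−p̂)/n + z²/(4n²) = 0.000981333 + 0.000240457 = 0.001221790.
Half-width = z·√(radicand)/denom = 2.326·0.034954/1.072137 = 0.07583.
CI: 0.10826 ± 0.07583 = (0.0324, 0.1841).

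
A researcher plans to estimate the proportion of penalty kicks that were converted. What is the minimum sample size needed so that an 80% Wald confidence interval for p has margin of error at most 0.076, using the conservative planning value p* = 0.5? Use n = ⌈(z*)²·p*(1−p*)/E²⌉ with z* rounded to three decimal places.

The 80% critical value is z* = 1.282.
p*(1−p*) = 0.2500.
Required n before rounding: 1.643524 × 0.2500 / 0.076² = 71.136.
Rounding up, n = 72.

n = 72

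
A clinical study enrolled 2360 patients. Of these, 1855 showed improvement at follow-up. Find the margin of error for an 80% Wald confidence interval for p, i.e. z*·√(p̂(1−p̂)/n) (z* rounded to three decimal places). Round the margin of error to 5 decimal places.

ME = 0.01082

Sample proportion p̂ = 1855/2360 = 0.78602.
SE = √(p̂(1−p̂)/n) = √(0.168194/2360) = 0.008442.
For 80% confidence, z* = 1.282.
ME = 1.282·0.008442 = 0.01082.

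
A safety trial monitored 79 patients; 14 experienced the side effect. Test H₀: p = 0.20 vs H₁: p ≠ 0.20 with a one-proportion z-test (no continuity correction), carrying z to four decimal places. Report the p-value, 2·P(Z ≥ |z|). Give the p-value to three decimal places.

Sample proportion p̂ = 14/79 = 0.17722.
Null standard error: √(0.20·0.80/79) = √0.002025316 = 0.045004.
z = (p̂ − p₀)/SE = (14/79 − 0.20)/0.045004 ≈ -0.5063.
p-value = 2·P(Z ≥ |z|) with z = -0.5063 → 0.613.

p-value = 0.613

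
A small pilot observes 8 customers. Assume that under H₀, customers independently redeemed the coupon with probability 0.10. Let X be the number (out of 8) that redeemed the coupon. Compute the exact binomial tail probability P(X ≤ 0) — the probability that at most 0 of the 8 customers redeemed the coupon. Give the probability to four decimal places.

P = 0.4305

X is binomial with n = 8 and p = 0.10.
P(X ≤ 0) = C(8,0)·0.10^0·0.90^8.
= 0.430467 = 0.4305.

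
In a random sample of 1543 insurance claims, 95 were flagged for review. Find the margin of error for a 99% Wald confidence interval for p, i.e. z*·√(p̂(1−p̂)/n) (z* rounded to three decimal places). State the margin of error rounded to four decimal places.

With x = 95 successes in n = 1543, p̂ = 0.06157.
Standard error of p̂: √(0.057778/1543) = √0.000037445 = 0.006119.
For 99% confidence, z* = 2.576.
Margin of error = z*·SE = 2.576 × 0.006119 = 0.0158.

ME = 0.0158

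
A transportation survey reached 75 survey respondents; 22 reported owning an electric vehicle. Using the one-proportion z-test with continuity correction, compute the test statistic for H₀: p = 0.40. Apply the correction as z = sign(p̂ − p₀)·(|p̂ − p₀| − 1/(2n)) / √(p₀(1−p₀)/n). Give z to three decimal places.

p̂ = 22/75 = 0.29333. p̂ − p₀ = -0.106667.
Continuity correction 1/(2n) = 1/150 = 0.006667.
Corrected numerator: |-0.106667| − 0.006667 = 0.100000.
Null standard error: √(0.40·0.60/75) = √0.003200000 = 0.056569.
z = (−)0.100000/0.056569 = -1.768.

z = -1.768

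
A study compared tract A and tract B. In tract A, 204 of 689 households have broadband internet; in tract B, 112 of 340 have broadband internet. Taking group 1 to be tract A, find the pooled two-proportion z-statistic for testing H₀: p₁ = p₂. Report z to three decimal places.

Sample proportions: p̂₁ = 204/689 = 0.29608 and p̂₂ = 112/340 = 0.32941.
Pooling: p̂ = 316/1029 = 0.30709.
SE = √[p̂(1−p̂)(1/n₁+1/n₂)] = √[0.30709·0.69291·(1/689+1/340)] ≈ 0.030573.
z = -0.03333/0.030573 = -1.090.

z = -1.090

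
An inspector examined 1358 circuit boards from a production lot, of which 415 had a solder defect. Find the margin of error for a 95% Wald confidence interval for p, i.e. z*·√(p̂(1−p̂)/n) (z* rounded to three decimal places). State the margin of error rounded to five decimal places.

Sample proportion p̂ = 415/1358 = 0.30560.
SE(p̂) = √(0.30560·0.69440/1358) = 0.012501.
For 95% confidence, z* = 1.960.
So ME = 0.02450.

ME = 0.02450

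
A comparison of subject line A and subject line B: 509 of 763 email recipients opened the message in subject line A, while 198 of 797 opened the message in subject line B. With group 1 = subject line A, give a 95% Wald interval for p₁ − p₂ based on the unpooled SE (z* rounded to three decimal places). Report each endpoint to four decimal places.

p̂₁ = 509/763 = 0.66710, p̂₂ = 198/797 = 0.24843; p̂₁ − p̂₂ = 0.41867.
Unpooled SE = √(p̂₁(1−p̂₁)/n₁ + p̂₂(1−p̂₂)/n₂) = √(0.000291057 + 0.000234270) = 0.022920.
z* = 1.960 at the 95% level. Margin of error = 0.04492.
Interval: 0.41867 ± 0.04492 → (0.3737, 0.4636).

(0.3737, 0.4636)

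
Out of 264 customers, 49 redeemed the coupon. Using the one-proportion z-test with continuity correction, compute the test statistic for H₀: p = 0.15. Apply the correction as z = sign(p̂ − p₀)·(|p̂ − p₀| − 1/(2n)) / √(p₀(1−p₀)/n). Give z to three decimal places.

z = 1.534

Sample proportion p̂ = 49/264 = 0.18561. p̂ − p₀ = 0.035606.
1/(2n) = 0.001894.
Corrected numerator: |0.035606| − 0.001894 = 0.033712.
Under H₀, SE = √(p₀(1−p₀)/n) = √(0.15·0.85/264) = √0.000482955 = 0.021976.
z = +0.033712/0.021976 = 1.534.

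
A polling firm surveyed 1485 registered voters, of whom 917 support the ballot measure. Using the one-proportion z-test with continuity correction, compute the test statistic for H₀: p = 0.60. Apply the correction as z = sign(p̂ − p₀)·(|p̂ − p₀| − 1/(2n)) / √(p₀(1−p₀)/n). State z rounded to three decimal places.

p̂ = 917/1485 = 0.61751. p̂ − p₀ = 0.017508.
Continuity correction 1/(2n) = 1/2970 = 0.000337.
Corrected numerator: |0.017508| − 0.000337 = 0.017171.
Null standard error: √(0.60·0.40/1485) = √0.000161616 = 0.012713.
z = +0.017171/0.012713 = 1.351.

z = 1.351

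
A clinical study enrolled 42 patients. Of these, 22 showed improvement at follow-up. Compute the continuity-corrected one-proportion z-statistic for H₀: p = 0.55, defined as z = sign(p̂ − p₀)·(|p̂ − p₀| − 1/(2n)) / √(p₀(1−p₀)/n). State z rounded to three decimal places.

Sample proportion p̂ = 22/42 = 0.52381. p̂ − p₀ = -0.026190.
Continuity correction 1/(2n) = 1/84 = 0.011905.
Corrected numerator: |-0.026190| − 0.011905 = 0.014285.
SE₀ = √(0.55·0.45/42) = 0.076765.
z = −0.014285/0.076765 = -0.186.

z = -0.186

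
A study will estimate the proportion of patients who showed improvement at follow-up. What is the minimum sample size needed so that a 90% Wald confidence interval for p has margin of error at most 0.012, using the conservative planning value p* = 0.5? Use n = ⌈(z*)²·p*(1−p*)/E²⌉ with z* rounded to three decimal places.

For 90% confidence, z* = 1.645.
p*(1−p*) = 0.2500.
(z*)²·p*(1−p*)/E² = 2.706025·0.2500/0.000144 = 4697.960.
⌈4697.960⌉ = 4698.

n = 4698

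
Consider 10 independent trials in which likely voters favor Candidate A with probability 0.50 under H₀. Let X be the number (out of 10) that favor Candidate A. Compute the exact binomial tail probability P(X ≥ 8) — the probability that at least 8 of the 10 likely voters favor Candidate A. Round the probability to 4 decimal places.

X ~ Binomial(n=10, p=0.50).
P(X ≥ 8) = C(10,8)·0.50^8·0.50^2 + C(10,9)·0.50^9·0.50^1 + C(10,10)·0.50^10·0.50^0.
= 0.043945 + 0.009766 + 0.000977 = 0.0547.

P = 0.0547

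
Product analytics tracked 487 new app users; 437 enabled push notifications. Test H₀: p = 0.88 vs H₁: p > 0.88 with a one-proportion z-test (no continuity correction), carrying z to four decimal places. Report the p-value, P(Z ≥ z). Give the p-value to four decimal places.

p-value = 0.1196

p̂ = 437/487 = 0.89733.
Under H₀, SE = √(p₀(1−p₀)/n) = √(0.88·0.12/487) = √0.000216838 = 0.014725.
z = (p̂ − p₀)/SE = (437/487 − 0.88)/0.014725 ≈ 1.1769.
From the standard normal, P(Z ≥ z) = 0.1196.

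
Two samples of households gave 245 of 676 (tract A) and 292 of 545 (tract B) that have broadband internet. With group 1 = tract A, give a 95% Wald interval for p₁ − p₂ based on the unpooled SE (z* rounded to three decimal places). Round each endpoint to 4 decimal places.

(-0.2287, -0.1180)

p̂₁ = 0.36243, p̂₂ = 0.53578, so the observed difference is -0.17335.
Unpooled SE = √(p̂₁(1−p̂₁)/n₁ + p̂₂(1−p̂₂)/n₂) = √(0.000341825 + 0.000456367) = 0.028252.
z* = 1.960 at the 95% level. Margin of error = 0.05537.
Interval: -0.17335 ± 0.05537 → (-0.2287, -0.1180).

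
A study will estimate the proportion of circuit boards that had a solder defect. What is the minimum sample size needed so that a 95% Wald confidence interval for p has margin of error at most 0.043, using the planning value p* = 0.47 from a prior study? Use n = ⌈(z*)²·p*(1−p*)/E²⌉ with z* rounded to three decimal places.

n = 518

The 95% critical value is z* = 1.960.
p*(1−p*) = 0.47·0.53 = 0.2491.
Required n before rounding: 3.841600 × 0.2491 / 0.043² = 517.546.
Rounding up, n = 518.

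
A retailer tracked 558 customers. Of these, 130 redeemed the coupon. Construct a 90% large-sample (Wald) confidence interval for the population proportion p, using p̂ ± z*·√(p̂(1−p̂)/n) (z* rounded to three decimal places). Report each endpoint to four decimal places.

Sample proportion p̂ = 130/558 = 0.23297.
Standard error of p̂: √(0.178698/558) = √0.000320247 = 0.017895.
For 90% confidence, z* = 1.645.
Margin = 1.645·0.017895 = 0.02944.
So the interval runs from 0.2035 to 0.2624.

(0.2035, 0.2624)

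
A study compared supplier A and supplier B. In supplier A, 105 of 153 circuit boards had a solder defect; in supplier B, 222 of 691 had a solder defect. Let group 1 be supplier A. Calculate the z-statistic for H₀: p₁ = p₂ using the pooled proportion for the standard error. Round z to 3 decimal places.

Sample proportions: p̂₁ = 105/153 = 0.68627 and p̂₂ = 222/691 = 0.32127.
Pooled p̂ = (105+222)/(153+691) = 327/844 = 0.38744.
Pooled SE = √[0.2373304·0.00798313] ≈ 0.043527.
z = (p̂₁ − p̂₂)/SE = (0.68627 − 0.32127)/0.043527 = 0.36500/0.043527 = 8.386.

z = 8.386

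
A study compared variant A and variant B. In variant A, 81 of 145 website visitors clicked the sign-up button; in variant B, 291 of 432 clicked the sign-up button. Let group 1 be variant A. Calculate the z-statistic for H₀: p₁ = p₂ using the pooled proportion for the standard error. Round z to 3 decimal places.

Sample proportions: p̂₁ = 81/145 = 0.55862 and p̂₂ = 291/432 = 0.67361.
Pooling: p̂ = 372/577 = 0.64471.
SE = √[p̂(1−p̂)(1/n₁+1/n₂)] = √[0.64471·0.35529·(1/145+1/432)] ≈ 0.045934.
z = (p̂₁ − p̂₂)/SE = (0.55862 − 0.67361)/0.045934 = -0.11499/0.045934 = -2.503.

z = -2.503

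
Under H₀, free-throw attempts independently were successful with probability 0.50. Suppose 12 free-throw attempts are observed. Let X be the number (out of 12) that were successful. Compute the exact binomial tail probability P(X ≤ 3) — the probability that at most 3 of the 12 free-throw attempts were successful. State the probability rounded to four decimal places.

P = 0.0730

X is binomial with n = 12 and p = 0.50.
P(X ≤ 3) = C(12,0)·0.50^0·0.50^12 + C(12,1)·0.50^1·0.50^11 + C(12,2)·0.50^2·0.50^10 + C(12,3)·0.50^3·0.50^9.
= 0.000244 + 0.002930 + 0.016113 + 0.053711 = 0.0730.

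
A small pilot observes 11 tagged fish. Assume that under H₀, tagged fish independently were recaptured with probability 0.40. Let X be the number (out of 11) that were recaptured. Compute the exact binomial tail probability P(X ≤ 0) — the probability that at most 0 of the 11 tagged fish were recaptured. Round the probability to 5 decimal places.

X is binomial with n = 11 and p = 0.40.
P(X ≤ 0) = C(11,0)·0.40^0·0.60^11.
= 0.003628 = 0.00363.

P = 0.00363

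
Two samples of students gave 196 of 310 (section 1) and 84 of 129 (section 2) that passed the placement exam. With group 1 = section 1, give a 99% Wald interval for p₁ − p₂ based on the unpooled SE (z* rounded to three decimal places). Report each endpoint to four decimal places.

p̂₁ = 0.63226, p̂₂ = 0.65116, so the observed difference is -0.01890.
Unpooled SE = √(p̂₁(1−p̂₁)/n₁ + p̂₂(1−p̂₂)/n₂) = √(0.000750025 + 0.001760851) = 0.050109.
The 99% critical value is z* = 2.576. Margin of error = 0.12908.
Interval: -0.01890 ± 0.12908 → (-0.1480, 0.1102).

(-0.1480, 0.1102)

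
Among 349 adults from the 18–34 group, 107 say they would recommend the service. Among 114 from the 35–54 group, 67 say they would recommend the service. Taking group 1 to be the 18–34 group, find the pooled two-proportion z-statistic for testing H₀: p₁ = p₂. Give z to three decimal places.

p̂₁ = 107/349 = 0.30659, p̂₂ = 67/114 = 0.58772.
Pooled p̂ = (107+67)/(349+114) = 174/463 = 0.37581.
SE = √[p̂(1−p̂)(1/n₁+1/n₂)] = √[0.37581·0.62419·(1/349+1/114)] ≈ 0.052248.
z = -0.28113/0.052248 = -5.381.

z = -5.381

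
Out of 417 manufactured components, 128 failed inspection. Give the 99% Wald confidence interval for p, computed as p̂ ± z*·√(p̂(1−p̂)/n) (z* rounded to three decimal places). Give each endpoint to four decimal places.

Sample proportion p̂ = 128/417 = 0.30695.
SE(p̂) = √(0.30695·0.69305/417) = 0.022587.
z* = 2.576 at the 99% level.
Margin of error: 2.576 × 0.022587 = 0.05818.
CI: 0.30695 ± 0.05818 = (0.2488, 0.3651).

(0.2488, 0.3651)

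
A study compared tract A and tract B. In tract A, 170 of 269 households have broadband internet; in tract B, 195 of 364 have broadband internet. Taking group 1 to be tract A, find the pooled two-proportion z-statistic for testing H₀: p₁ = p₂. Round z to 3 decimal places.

Sample proportions: p̂₁ = 170/269 = 0.63197 and p̂₂ = 195/364 = 0.53571.
Pooling: p̂ = 365/633 = 0.57662.
Pooled SE = √[0.2441295·0.00646472] ≈ 0.039727.
z = (p̂₁ − p̂₂)/SE = (0.63197 − 0.53571)/0.039727 = 0.09626/0.039727 = 2.423.

z = 2.423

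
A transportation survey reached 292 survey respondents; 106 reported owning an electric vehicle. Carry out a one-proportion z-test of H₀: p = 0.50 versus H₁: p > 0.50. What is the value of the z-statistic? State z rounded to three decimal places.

Sample proportion p̂ = 106/292 = 0.36301.
Under H₀, SE = √(p₀(1−p₀)/n) = √(0.50·0.50/292) = √0.000856164 = 0.029260.
z = (0.36301 − 0.50)/0.029260 = -0.13699/0.029260 = -4.682.

z = -4.682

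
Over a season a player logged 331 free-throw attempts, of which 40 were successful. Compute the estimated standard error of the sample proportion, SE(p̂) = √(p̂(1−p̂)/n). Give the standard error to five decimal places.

With x = 40 successes in n = 331, p̂ = 0.12085.
p̂(1−p̂) = 0.106245.
SE = √(0.106245/331) = 0.01792.

SE = 0.01792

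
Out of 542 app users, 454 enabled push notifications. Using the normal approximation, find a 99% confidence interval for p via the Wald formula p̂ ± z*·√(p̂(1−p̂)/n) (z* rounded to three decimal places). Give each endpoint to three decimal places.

The sample proportion is 454/542 = 0.83764.
SE = √(p̂(1−p̂)/n) = √(0.136000/542) = 0.015841.
For 99% confidence, z* = 2.576.
Margin = 2.576·0.015841 = 0.04081.
Interval: 0.83764 ± 0.04081 → (0.797, 0.878).

(0.797, 0.878)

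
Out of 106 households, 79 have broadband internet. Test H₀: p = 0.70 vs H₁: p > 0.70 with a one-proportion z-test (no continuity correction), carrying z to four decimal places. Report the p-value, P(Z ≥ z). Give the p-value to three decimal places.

The sample proportion is 79/106 = 0.74528.
Under H₀, SE = √(p₀(1−p₀)/n) = √(0.70·0.30/106) = √0.001981132 = 0.044510.
Test statistic (full precision, shown to 4 dp): z = (79/106 − 0.70)/SE₀ ≈ 1.0174.
p-value = P(Z ≥ z) with z = 1.0174 → 0.154.

p-value = 0.154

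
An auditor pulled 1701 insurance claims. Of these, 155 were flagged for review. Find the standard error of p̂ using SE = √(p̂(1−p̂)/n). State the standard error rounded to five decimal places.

SE = 0.00698

With x = 155 successes in n = 1701, p̂ = 0.09112.
p̂(1−p̂) = 0.09112·0.90888 = 0.082817.
Dividing by n and taking the root: √0.000048687 = 0.00698.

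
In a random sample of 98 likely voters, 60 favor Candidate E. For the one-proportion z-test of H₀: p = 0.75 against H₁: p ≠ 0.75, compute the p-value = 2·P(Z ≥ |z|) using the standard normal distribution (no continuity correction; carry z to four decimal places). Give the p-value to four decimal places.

With x = 60 successes in n = 98, p̂ = 0.61224.
Under H₀, SE = √(p₀(1−p₀)/n) = √(0.75·0.25/98) = √0.001913265 = 0.043741.
Test statistic (full precision, shown to 4 dp): z = (60/98 − 0.75)/SE₀ ≈ -3.1493.
From the standard normal, 2·P(Z ≥ |z|) = 0.0016.

p-value = 0.0016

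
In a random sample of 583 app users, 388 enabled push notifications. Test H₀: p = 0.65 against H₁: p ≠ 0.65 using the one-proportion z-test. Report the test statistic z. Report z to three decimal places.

z = 0.786

The sample proportion is 388/583 = 0.66552.
Under H₀, SE = √(p₀(1−p₀)/n) = √(0.65·0.35/583) = √0.000390223 = 0.019754.
z = (p̂ − p₀)/SE = (0.66552 − 0.65)/0.019754 = 0.786.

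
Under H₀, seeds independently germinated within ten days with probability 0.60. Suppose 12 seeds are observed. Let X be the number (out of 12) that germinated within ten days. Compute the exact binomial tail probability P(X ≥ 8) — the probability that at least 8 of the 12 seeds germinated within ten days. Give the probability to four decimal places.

P = 0.4382

X ~ Binomial(n=12, p=0.60).
P(X ≥ 8) = Σ_{j=8}^{12} C(12,j)·0.60^j·0.40^{12−j}.
= 0.212841 + 0.141894 + 0.063852 + 0.017414 + 0.002177 = 0.4382.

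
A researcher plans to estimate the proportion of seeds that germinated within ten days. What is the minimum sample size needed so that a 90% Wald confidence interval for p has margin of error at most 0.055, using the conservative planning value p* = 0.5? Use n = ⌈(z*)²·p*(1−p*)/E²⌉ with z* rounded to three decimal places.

n = 224

For 90% confidence, z* = 1.645.
p*(1−p*) = 0.50·0.50 = 0.2500.
(z*)²·p*(1−p*)/E² = 2.706025·0.2500/0.003025 = 223.638.
⌈223.638⌉ = 224.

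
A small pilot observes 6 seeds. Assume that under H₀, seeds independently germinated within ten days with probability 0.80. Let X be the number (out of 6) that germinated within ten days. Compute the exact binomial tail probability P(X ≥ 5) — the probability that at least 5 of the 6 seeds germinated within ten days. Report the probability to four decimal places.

P = 0.6554

X is binomial with n = 6 and p = 0.80.
P(X ≥ 5) = C(6,5)·0.80^5·0.20^1 + C(6,6)·0.80^6·0.20^0.
= 0.393216 + 0.262144 = 0.6554.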